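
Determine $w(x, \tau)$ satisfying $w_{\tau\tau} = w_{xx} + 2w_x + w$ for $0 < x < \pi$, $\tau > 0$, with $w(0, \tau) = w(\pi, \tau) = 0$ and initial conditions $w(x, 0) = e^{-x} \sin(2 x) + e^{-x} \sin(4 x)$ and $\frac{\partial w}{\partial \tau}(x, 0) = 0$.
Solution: Substitute $w = e^{-x}u$.
Then $w_x = e^{-x}(u_x - u)$, $w_{xx} = e^{-x}(u_{xx} - 2u_x + u)$, $w_{\tau\tau} = e^{-x}u_{\tau\tau}$; substituting and dividing by $e^{-x}$, the lower-order terms cancel: $u_{\tau\tau} = u_{xx}$ (standard wave equation).
Data for $u$: $u(x,0) = e^{x}w(x,0) = \sin(2 x) + \sin(4 x)$; $u_{\tau}(x,0) = e^{x}w_{\tau}(x,0) = 0$. The boundary conditions carry over: $u(0,\tau) = u(\pi,\tau) = 0$.
Separating variables: $u = \sum [A_n \cos(\omega_n \tau) + B_n \sin(\omega_n \tau)] \sin(nx)$, $\omega_n = n$. From ICs: $A_2=1, A_4=1$.
So $u(x,\tau) = \sin(2 x) \cos(2 \tau) + \sin(4 x) \cos(4 \tau)$, and $w(x,\tau) = e^{-x}u(x,\tau)$.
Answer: $w(x, \tau) = e^{-x} \sin(2 x) \cos(2 \tau) + e^{-x} \sin(4 x) \cos(4 \tau)$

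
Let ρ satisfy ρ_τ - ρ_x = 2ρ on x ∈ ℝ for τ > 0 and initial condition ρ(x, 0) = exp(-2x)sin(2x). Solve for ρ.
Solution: Substitute ρ = exp(-2x)u, i.e. u = exp(2x)ρ.
By the product rule, ρ_x = exp(-2x)(u_x - 2u), ρ_τ = exp(-2x)u_τ.
Substituting into the PDE and dividing by exp(-2x): u_τ - (u_x - 2u) = 2u.
The lower-order terms cancel, leaving the standard advection equation u_τ - u_x = 0.
Initial data for u: u(x,0) = exp(2x)ρ(x,0) = sin(2x).
Solve for u:
  By method of characteristics (waves move left with speed 1):
  Along characteristics x + τ = const, u is constant, so u(x,τ) = f(x + τ) with f = u(·, 0).
Hence u(x,τ) = sin(2x + 2τ).
Transform back: ρ(x,τ) = exp(-2x)u(x,τ).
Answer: ρ(x, τ) = exp(-2x)sin(2x + 2τ)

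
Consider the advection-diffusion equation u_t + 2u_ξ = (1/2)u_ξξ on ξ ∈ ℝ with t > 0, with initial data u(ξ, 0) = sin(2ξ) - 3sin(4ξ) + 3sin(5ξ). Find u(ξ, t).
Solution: Change to a moving frame: let η = ξ - 2t, σ = t and write u(ξ,t) = w(η,σ).
By the chain rule u_t = w_σ - 2w_η, u_ξ = w_η, u_ξξ = w_ηη.
Then u_t + 2u_ξ = w_σ: the advection term cancels and the PDE becomes the heat equation w_σ = (1/2)w_ηη on η ∈ ℝ.
Initial data: w(η,0) = u(η,0) = sin(2η) - 3sin(4η) + 3sin(5η).
On η ∈ ℝ each mode satisfies (sin(nη))″ = -n² sin(nη), so exp(-n²σ/2) sin(nη) solves the heat equation; by superposition w(η,σ) = Σ c_n exp(-n²σ/2) sin(nη).
Reading off the coefficients: c_2=1, c_4=-3, c_5=3, so w(η,σ) = exp(-2σ)sin(2η) - 3exp(-8σ)sin(4η) + 3exp(-25σ/2)sin(5η).
Substituting back η = ξ - 2t, σ = t: u(ξ,t) = w(ξ - 2t, t).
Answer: u(ξ, t) = -exp(-2t)sin(4t - 2ξ) + 3exp(-8t)sin(8t - 4ξ) - 3exp(-25t/2)sin(10t - 5ξ)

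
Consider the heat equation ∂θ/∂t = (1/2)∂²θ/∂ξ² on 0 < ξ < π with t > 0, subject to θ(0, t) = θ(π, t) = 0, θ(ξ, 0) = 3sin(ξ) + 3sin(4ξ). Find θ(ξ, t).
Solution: Using separation of variables θ = X(ξ)G(t):
Eigenfunctions: sin(nξ), n = 1, 2, 3, ...
General solution: θ(ξ, t) = Σ c_n sin(nξ) exp(-n² t/2)
Matching θ(ξ,0) = 3sin(ξ) + 3sin(4ξ) term by term: c_1=3, c_4=3.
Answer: θ(ξ, t) = 3exp(-8t)sin(4ξ) + 3exp(-t/2)sin(ξ)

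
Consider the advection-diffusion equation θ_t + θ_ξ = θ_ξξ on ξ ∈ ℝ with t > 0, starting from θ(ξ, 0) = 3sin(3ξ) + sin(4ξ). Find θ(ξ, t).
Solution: Change to a moving frame: let η = ξ - t, σ = t and write θ(ξ,t) = u(η,σ).
By the chain rule θ_t = u_σ - u_η, θ_ξ = u_η, θ_ξξ = u_ηη.
Then θ_t + θ_ξ = u_σ: the advection term cancels and the PDE becomes the heat equation u_σ = u_ηη on η ∈ ℝ.
Initial data: u(η,0) = θ(η,0) = 3sin(3η) + sin(4η).
On η ∈ ℝ each mode satisfies (sin(nη))″ = -n² sin(nη), so exp(-n²σ) sin(nη) solves the heat equation; by superposition u(η,σ) = Σ c_n exp(-n²σ) sin(nη).
Reading off the coefficients: c_3=3, c_4=1, so u(η,σ) = 3exp(-9σ)sin(3η) + exp(-16σ)sin(4η).
Substituting back η = ξ - t, σ = t: θ(ξ,t) = u(ξ - t, t).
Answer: θ(ξ, t) = -3exp(-9t)sin(3t - 3ξ) - exp(-16t)sin(4t - 4ξ)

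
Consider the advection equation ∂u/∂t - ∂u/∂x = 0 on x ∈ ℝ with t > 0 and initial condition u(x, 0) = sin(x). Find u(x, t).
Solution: By method of characteristics (waves move left with speed 1):
Along characteristics x + t = const, u is constant, so u(x,t) = f(x + t) with f = u(·, 0).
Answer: u(x, t) = sin(t + x)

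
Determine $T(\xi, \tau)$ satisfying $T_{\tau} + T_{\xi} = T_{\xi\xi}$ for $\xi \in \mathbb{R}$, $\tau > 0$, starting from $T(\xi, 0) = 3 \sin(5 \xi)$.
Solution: Moving frame: $\eta = \xi - \tau$, $\sigma = \tau$, $T = u(\eta,\sigma)$, so $T_{\tau} = u_{\sigma} - u_{\eta}$ and $T_{\xi\xi} = u_{\eta\eta}$.
Hence $T_{\tau} + T_{\xi} = u_{\sigma}$ and the PDE becomes the heat equation $u_{\sigma} = u_{\eta\eta}$ on $\eta \in \mathbb{R}$.
Initial data: $u(\eta,0) = T(\eta,0) = 3 \sin(5 \eta)$. Each mode $\sin(n\eta)$ decays as $e^{-n^2\sigma}$ on $\mathbb{R}$, so $u(\eta,\sigma) = \sum c_n e^{-n^2\sigma} \sin(n\eta)$ with $c_5=3$: $u(\eta,\sigma) = 3 e^{-25 \sigma} \sin(5 \eta)$.
Substituting back: $T(\xi,\tau) = u(\xi - \tau, \tau)$.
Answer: $T(\xi, \tau) = -3 e^{-25 \tau} \sin(5 \tau - 5 \xi)$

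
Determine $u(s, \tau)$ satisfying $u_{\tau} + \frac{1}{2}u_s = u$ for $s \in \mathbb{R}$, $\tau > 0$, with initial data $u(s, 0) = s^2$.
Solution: Substitute $u = e^{\tau}w$, i.e. $w = e^{-\tau}u$.
By the product rule, $u_{\tau} = e^{\tau}(w_{\tau} + w)$, $u_s = e^{\tau}w_s$.
Substituting into the PDE and dividing by $e^{\tau}$: $w_{\tau} + w + \frac{1}{2}w_s = w$.
The lower-order terms cancel, leaving the standard advection equation $w_{\tau} + \frac{1}{2}w_s = 0$.
Initial data for $w$: $w(s,0) = u(s,0) = s^2$.
Solve for $w$:
  By method of characteristics (waves move right with speed 1/2):
  Along characteristics $s - \frac{1}{2}\tau =$ const, $w$ is constant, so $w(s,\tau) = f(s - \frac{1}{2}\tau)$ with $f = w( \cdot , 0)$.
Hence $w(s,\tau) = s^2 - s \tau + \frac{1}{4} \tau^2$.
Transform back: $u(s,\tau) = e^{\tau}w(s,\tau)$.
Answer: $u(s, \tau) = \frac{1}{4} \tau^2 e^{\tau} -  \tau s e^{\tau} + s^2 e^{\tau}$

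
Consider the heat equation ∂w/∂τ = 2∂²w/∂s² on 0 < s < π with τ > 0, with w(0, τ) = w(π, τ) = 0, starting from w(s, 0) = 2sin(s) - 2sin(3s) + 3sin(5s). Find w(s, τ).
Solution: Using separation of variables w = X(s)T(τ):
Eigenfunctions: sin(ns), n = 1, 2, 3, ...
General solution: w(s, τ) = Σ c_n sin(ns) exp(-2n² τ)
Matching w(s,0) = 2sin(s) - 2sin(3s) + 3sin(5s) term by term: c_1=2, c_3=-2, c_5=3.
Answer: w(s, τ) = 2exp(-2τ)sin(s) - 2exp(-18τ)sin(3s) + 3exp(-50τ)sin(5s)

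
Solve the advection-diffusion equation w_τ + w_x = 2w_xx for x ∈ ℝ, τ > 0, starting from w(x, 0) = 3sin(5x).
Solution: Change to a moving frame: let η = x - τ, σ = τ and write w(x,τ) = u(η,σ).
By the chain rule w_τ = u_σ - u_η, w_x = u_η, w_xx = u_ηη.
Then w_τ + w_x = u_σ: the advection term cancels and the PDE becomes the heat equation u_σ = 2u_ηη on η ∈ ℝ.
Initial data: u(η,0) = w(η,0) = 3sin(5η).
On η ∈ ℝ each mode satisfies (sin(nη))″ = -n² sin(nη), so exp(-2n²σ) sin(nη) solves the heat equation; by superposition u(η,σ) = Σ c_n exp(-2n²σ) sin(nη).
Reading off the coefficients: c_5=3, so u(η,σ) = 3exp(-50σ)sin(5η).
Substituting back η = x - τ, σ = τ: w(x,τ) = u(x - τ, τ).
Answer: w(x, τ) = 3exp(-50τ)sin(5x - 5τ)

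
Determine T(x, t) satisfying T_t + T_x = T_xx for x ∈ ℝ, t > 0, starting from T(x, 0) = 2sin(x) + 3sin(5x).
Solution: Moving frame: η = x - t, σ = t, T = u(η,σ), so T_t = u_σ - u_η and T_xx = u_ηη.
Hence T_t + T_x = u_σ and the PDE becomes the heat equation u_σ = u_ηη on η ∈ ℝ.
Initial data: u(η,0) = T(η,0) = 2sin(η) + 3sin(5η). Each mode sin(nη) decays as exp(-n²σ) on ℝ, so u(η,σ) = Σ c_n exp(-n²σ) sin(nη) with c_1=2, c_5=3: u(η,σ) = 2exp(-σ)sin(η) + 3exp(-25σ)sin(5η).
Substituting back: T(x,t) = u(x - t, t).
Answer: T(x, t) = -2exp(-t)sin(t - x) - 3exp(-25t)sin(5t - 5x)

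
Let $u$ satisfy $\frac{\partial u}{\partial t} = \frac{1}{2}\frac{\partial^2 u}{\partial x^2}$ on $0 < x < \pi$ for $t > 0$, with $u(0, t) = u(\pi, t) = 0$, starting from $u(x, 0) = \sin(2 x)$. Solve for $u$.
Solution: Using separation of variables $u = X(x)T(t)$:
Eigenfunctions: $\sin(nx)$, $n = 1, 2, 3, \ldots$
General solution: $u(x, t) = \sum c_n \sin(nx) e^{-n^2 t/2}$
Matching $u(x,0) = \sin(2 x)$ term by term: $c_2=1$.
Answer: $u(x, t) = e^{-2 t} \sin(2 x)$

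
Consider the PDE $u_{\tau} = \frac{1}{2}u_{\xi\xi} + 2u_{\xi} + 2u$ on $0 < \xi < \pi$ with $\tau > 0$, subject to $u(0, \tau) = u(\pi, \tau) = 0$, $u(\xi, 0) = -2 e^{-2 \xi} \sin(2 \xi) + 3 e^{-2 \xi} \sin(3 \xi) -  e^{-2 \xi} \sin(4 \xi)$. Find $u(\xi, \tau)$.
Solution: Substitute $u = e^{-2\xi}w$.
Then $u_{\xi} = e^{-2\xi}(w_{\xi} - 2w)$, $u_{\xi\xi} = e^{-2\xi}(w_{\xi\xi} - 4w_{\xi} + 4w)$, $u_{\tau} = e^{-2\xi}w_{\tau}$; substituting and dividing by $e^{-2\xi}$, the lower-order terms cancel: $w_{\tau} = \frac{1}{2}w_{\xi\xi}$ (standard heat equation).
Data for $w$: $w(\xi,0) = e^{2\xi}u(\xi,0) = -2 \sin(2 \xi) + 3 \sin(3 \xi) - \sin(4 \xi)$. The boundary conditions carry over: $w(0,\tau) = w(\pi,\tau) = 0$.
Separating variables: $w = \sum c_n e^{-n^2\tau/2} \sin(n\xi)$. From $w(\xi,0) = -2 \sin(2 \xi) + 3 \sin(3 \xi) - \sin(4 \xi)$: $c_2=-2, c_3=3, c_4=-1$.
So $w(\xi,\tau) = -2 e^{-2 \tau} \sin(2 \xi) - e^{-8 \tau} \sin(4 \xi) + 3 e^{-9 \tau/2} \sin(3 \xi)$, and $u(\xi,\tau) = e^{-2\xi}w(\xi,\tau)$.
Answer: $u(\xi, \tau) = -2 e^{-2 \tau} e^{-2 \xi} \sin(2 \xi) -  e^{-8 \tau} e^{-2 \xi} \sin(4 \xi) + 3 e^{-9 \tau/2} e^{-2 \xi} \sin(3 \xi)$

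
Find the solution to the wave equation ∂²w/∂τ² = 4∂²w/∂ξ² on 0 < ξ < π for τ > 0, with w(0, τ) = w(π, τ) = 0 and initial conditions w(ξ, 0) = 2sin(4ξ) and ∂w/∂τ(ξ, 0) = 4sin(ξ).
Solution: Using separation of variables w = X(ξ)T(τ):
Eigenfunctions: sin(nξ), n = 1, 2, 3, ...
General solution: w(ξ, τ) = Σ [A_n cos(2n τ) + B_n sin(2n τ)] sin(nξ)
From w(ξ,0) = 2sin(4ξ): A_4=2. From w_τ(ξ,0) = 4sin(ξ), using w_τ(ξ,0) = Σ ω_n B_n sin(nξ) with ω_n = 2n: B_1 = 4/2 = 2.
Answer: w(ξ, τ) = 2sin(ξ)sin(2τ) + 2sin(4ξ)cos(8τ)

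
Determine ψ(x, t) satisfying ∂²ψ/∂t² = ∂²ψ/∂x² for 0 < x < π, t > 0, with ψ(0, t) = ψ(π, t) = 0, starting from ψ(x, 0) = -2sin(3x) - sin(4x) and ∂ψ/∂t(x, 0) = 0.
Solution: Using separation of variables ψ = X(x)T(t):
Eigenfunctions: sin(nx), n = 1, 2, 3, ...
General solution: ψ(x, t) = Σ [A_n cos(n t) + B_n sin(n t)] sin(nx)
From ψ(x,0) = -2sin(3x) - sin(4x): A_3=-2, A_4=-1. From ψ_t(x,0) = 0: all B_n = 0.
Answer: ψ(x, t) = -2sin(3x)cos(3t) - sin(4x)cos(4t)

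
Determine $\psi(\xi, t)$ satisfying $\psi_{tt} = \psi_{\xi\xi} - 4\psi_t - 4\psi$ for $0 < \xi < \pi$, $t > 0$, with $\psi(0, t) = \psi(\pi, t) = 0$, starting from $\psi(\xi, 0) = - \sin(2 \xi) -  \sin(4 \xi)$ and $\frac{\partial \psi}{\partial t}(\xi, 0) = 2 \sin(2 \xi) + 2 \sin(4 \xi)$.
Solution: Substitute $\psi = e^{-2t}u$.
Then $\psi_t = e^{-2t}(u_t - 2u)$, $\psi_{tt} = e^{-2t}(u_{tt} - 4u_t + 4u)$, $\psi_{\xi\xi} = e^{-2t}u_{\xi\xi}$; substituting and dividing by $e^{-2t}$, the lower-order terms cancel: $u_{tt} = u_{\xi\xi}$ (standard wave equation).
Data for $u$: $u(\xi,0) = \psi(\xi,0) = - \sin(2 \xi) - \sin(4 \xi)$; $u_t(\xi,0) = \psi_t(\xi,0) + 2\psi(\xi,0) = 0$. The boundary conditions carry over: $u(0,t) = u(\pi,t) = 0$.
Separating variables: $u = \sum [A_n \cos(\omega_n t) + B_n \sin(\omega_n t)] \sin(n\xi)$, $\omega_n = n$. From ICs: $A_2=-1, A_4=-1$.
So $u(\xi,t) = - \sin(2 \xi) \cos(2 t) - \sin(4 \xi) \cos(4 t)$, and $\psi(\xi,t) = e^{-2t}u(\xi,t)$.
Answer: $\psi(\xi, t) = - e^{-2 t} \sin(2 \xi) \cos(2 t) -  e^{-2 t} \sin(4 \xi) \cos(4 t)$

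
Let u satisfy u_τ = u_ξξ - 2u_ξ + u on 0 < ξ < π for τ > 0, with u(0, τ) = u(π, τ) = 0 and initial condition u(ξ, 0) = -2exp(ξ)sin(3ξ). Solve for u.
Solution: Substitute u = exp(ξ)w, i.e. w = exp(-ξ)u.
By the product rule, u_ξ = exp(ξ)(w_ξ + w), u_ξξ = exp(ξ)(w_ξξ + 2w_ξ + w), u_τ = exp(ξ)w_τ.
Substituting into the PDE and dividing by exp(ξ): w_τ = (w_ξξ + 2w_ξ + w) - 2(w_ξ + w) + w.
The lower-order terms cancel, leaving the standard heat equation w_τ = w_ξξ.
Initial data for w: w(ξ,0) = exp(-ξ)u(ξ,0) = -2sin(3ξ). The boundary conditions carry over: w(0,τ) = w(π,τ) = 0.
Solve for w:
  Using separation of variables w = X(ξ)T(τ):
  Eigenfunctions: sin(nξ), n = 1, 2, 3, ...
  General solution: w(ξ, τ) = Σ c_n sin(nξ) exp(-n² τ)
  Matching w(ξ,0) = -2sin(3ξ) term by term: c_3=-2.
Hence w(ξ,τ) = -2exp(-9τ)sin(3ξ).
Transform back: u(ξ,τ) = exp(ξ)w(ξ,τ).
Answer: u(ξ, τ) = -2exp(ξ)exp(-9τ)sin(3ξ)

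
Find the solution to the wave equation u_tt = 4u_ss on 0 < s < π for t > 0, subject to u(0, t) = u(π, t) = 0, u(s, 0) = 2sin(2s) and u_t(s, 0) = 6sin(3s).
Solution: Separating variables: u = Σ [A_n cos(ω_n t) + B_n sin(ω_n t)] sin(ns), ω_n = 2n. From ICs (B_n = velocity coefficient / ω_n): A_2=2, B_3=1.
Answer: u(s, t) = 2sin(2s)cos(4t) + sin(3s)sin(6t)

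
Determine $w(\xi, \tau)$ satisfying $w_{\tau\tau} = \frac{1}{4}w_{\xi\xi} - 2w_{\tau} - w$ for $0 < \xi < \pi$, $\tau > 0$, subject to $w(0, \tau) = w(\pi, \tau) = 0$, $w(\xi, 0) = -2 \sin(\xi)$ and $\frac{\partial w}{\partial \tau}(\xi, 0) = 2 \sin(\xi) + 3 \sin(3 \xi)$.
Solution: Substitute $w = e^{-\tau}u$, i.e. $u = e^{\tau}w$.
By the product rule, $w_{\tau} = e^{-\tau}(u_{\tau} - u)$, $w_{\tau\tau} = e^{-\tau}(u_{\tau\tau} - 2u_{\tau} + u)$, $w_{\xi\xi} = e^{-\tau}u_{\xi\xi}$.
Substituting into the PDE and dividing by $e^{-\tau}$: $u_{\tau\tau} - 2u_{\tau} + u = \frac{1}{4}u_{\xi\xi} - 2(u_{\tau} - u) - u$.
The lower-order terms cancel, leaving the standard wave equation $u_{\tau\tau} = \frac{1}{4}u_{\xi\xi}$.
Initial data for $u$: $u(\xi,0) = w(\xi,0) = -2 \sin(\xi)$; $u_{\tau}(\xi,0) = w_{\tau}(\xi,0) + w(\xi,0) = 3 \sin(3 \xi)$. The boundary conditions carry over: $u(0,\tau) = u(\pi,\tau) = 0$.
Solve for $u$:
  Using separation of variables $u = X(\xi)T(\tau)$:
  Eigenfunctions: $\sin(n\xi)$, $n = 1, 2, 3, \ldots$
  General solution: $u(\xi, \tau) = \sum [A_n \cos(n \tau/2) + B_n \sin(n \tau/2)] \sin(n\xi)$
  From $u(\xi,0) = -2 \sin(\xi)$: $A_1=-2$. From $u_{\tau}(\xi,0) = 3 \sin(3 \xi)$, using $u_{\tau}(\xi,0) = \sum \omega_n B_n \sin(n\xi)$ with $\omega_n = n/2$: $B_3 = 3/(3/2) = 2$.
Hence $u(\xi,\tau) = -2 \sin(\xi) \cos(\tau/2) + 2 \sin(3 \xi) \sin(3 \tau/2)$.
Transform back: $w(\xi,\tau) = e^{-\tau}u(\xi,\tau)$.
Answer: $w(\xi, \tau) = 2 e^{-\tau} \sin(3 \tau/2) \sin(3 \xi) - 2 e^{-\tau} \sin(\xi) \cos(\tau/2)$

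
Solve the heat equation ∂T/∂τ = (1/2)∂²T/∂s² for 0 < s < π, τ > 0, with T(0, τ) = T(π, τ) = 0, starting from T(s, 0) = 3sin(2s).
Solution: Separating variables: T = Σ c_n exp(-n²τ/2) sin(ns). From T(s,0) = 3sin(2s): c_2=3.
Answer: T(s, τ) = 3exp(-2τ)sin(2s)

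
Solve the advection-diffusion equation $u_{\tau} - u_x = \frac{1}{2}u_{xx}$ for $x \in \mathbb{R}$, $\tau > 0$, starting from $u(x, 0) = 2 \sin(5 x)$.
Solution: Change to a moving frame: let $\eta = x + \tau$, $\sigma = \tau$ and write $u(x,\tau) = w(\eta,\sigma)$.
By the chain rule $u_{\tau} = w_{\sigma} + w_{\eta}$, $u_x = w_{\eta}$, $u_{xx} = w_{\eta\eta}$.
Then $u_{\tau} - u_x = w_{\sigma}$: the advection term cancels and the PDE becomes the heat equation $w_{\sigma} = \frac{1}{2}w_{\eta\eta}$ on $\eta \in \mathbb{R}$.
Initial data: $w(\eta,0) = u(\eta,0) = 2 \sin(5 \eta)$.
On $\eta \in \mathbb{R}$ each mode satisfies $(\sin(n\eta))'' = -n^2 \sin(n\eta)$, so $e^{-n^2\sigma/2} \sin(n\eta)$ solves the heat equation; by superposition $w(\eta,\sigma) = \sum c_n e^{-n^2\sigma/2} \sin(n\eta)$.
Reading off the coefficients: $c_5=2$, so $w(\eta,\sigma) = 2 e^{-25 \sigma/2} \sin(5 \eta)$.
Substituting back $\eta = x + \tau$, $\sigma = \tau$: $u(x,\tau) = w(x + \tau, \tau)$.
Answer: $u(x, \tau) = 2 e^{-25 \tau/2} \sin(5 \tau + 5 x)$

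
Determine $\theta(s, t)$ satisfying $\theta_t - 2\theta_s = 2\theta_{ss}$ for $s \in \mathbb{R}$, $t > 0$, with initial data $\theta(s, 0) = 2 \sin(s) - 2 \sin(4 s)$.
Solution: Moving frame: $\eta = s + 2t$, $\sigma = t$, $\theta = u(\eta,\sigma)$, so $\theta_t = u_{\sigma} + 2u_{\eta}$ and $\theta_{ss} = u_{\eta\eta}$.
Hence $\theta_t - 2\theta_s = u_{\sigma}$ and the PDE becomes the heat equation $u_{\sigma} = 2u_{\eta\eta}$ on $\eta \in \mathbb{R}$.
Initial data: $u(\eta,0) = \theta(\eta,0) = 2 \sin(\eta) - 2 \sin(4 \eta)$. Each mode $\sin(n\eta)$ decays as $e^{-2n^2\sigma}$ on $\mathbb{R}$, so $u(\eta,\sigma) = \sum c_n e^{-2n^2\sigma} \sin(n\eta)$ with $c_1=2, c_4=-2$: $u(\eta,\sigma) = 2 e^{-2 \sigma} \sin(\eta) - 2 e^{-32 \sigma} \sin(4 \eta)$.
Substituting back: $\theta(s,t) = u(s + 2t, t)$.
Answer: $\theta(s, t) = 2 e^{-2 t} \sin(s + 2 t) - 2 e^{-32 t} \sin(4 s + 8 t)$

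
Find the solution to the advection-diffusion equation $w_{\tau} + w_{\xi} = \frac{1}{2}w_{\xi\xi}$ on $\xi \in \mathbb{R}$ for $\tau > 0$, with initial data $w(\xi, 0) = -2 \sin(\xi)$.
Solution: Moving frame: $\eta = \xi - \tau$, $\sigma = \tau$, $w = u(\eta,\sigma)$, so $w_{\tau} = u_{\sigma} - u_{\eta}$ and $w_{\xi\xi} = u_{\eta\eta}$.
Hence $w_{\tau} + w_{\xi} = u_{\sigma}$ and the PDE becomes the heat equation $u_{\sigma} = \frac{1}{2}u_{\eta\eta}$ on $\eta \in \mathbb{R}$.
Initial data: $u(\eta,0) = w(\eta,0) = -2 \sin(\eta)$. Each mode $\sin(n\eta)$ decays as $e^{-n^2\sigma/2}$ on $\mathbb{R}$, so $u(\eta,\sigma) = \sum c_n e^{-n^2\sigma/2} \sin(n\eta)$ with $c_1=-2$: $u(\eta,\sigma) = -2 e^{-\sigma/2} \sin(\eta)$.
Substituting back: $w(\xi,\tau) = u(\xi - \tau, \tau)$.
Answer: $w(\xi, \tau) = 2 e^{-\tau/2} \sin(\tau - \xi)$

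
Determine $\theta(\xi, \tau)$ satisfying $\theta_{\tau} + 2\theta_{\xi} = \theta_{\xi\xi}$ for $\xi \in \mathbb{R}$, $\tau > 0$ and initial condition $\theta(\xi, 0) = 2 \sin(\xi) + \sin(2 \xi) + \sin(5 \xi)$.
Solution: Moving frame: $\eta = \xi - 2\tau$, $\sigma = \tau$, $\theta = u(\eta,\sigma)$, so $\theta_{\tau} = u_{\sigma} - 2u_{\eta}$ and $\theta_{\xi\xi} = u_{\eta\eta}$.
Hence $\theta_{\tau} + 2\theta_{\xi} = u_{\sigma}$ and the PDE becomes the heat equation $u_{\sigma} = u_{\eta\eta}$ on $\eta \in \mathbb{R}$.
Initial data: $u(\eta,0) = \theta(\eta,0) = 2 \sin(\eta) + \sin(2 \eta) + \sin(5 \eta)$. Each mode $\sin(n\eta)$ decays as $e^{-n^2\sigma}$ on $\mathbb{R}$, so $u(\eta,\sigma) = \sum c_n e^{-n^2\sigma} \sin(n\eta)$ with $c_1=2, c_2=1, c_5=1$: $u(\eta,\sigma) = 2 e^{-\sigma} \sin(\eta) + e^{-4 \sigma} \sin(2 \eta) + e^{-25 \sigma} \sin(5 \eta)$.
Substituting back: $\theta(\xi,\tau) = u(\xi - 2\tau, \tau)$.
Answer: $\theta(\xi, \tau) = -2 e^{-\tau} \sin(2 \tau - \xi) -  e^{-4 \tau} \sin(4 \tau - 2 \xi) -  e^{-25 \tau} \sin(10 \tau - 5 \xi)$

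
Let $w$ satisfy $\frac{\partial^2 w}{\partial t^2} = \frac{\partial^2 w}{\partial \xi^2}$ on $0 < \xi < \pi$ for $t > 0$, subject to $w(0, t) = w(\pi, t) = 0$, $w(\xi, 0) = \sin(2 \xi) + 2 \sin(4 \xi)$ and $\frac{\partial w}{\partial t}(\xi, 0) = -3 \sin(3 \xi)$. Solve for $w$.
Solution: Separating variables: $w = \sum [A_n \cos(\omega_n t) + B_n \sin(\omega_n t)] \sin(n\xi)$, $\omega_n = n$. From ICs ($B_n$ = velocity coefficient / $\omega_n$): $A_2=1, A_4=2, B_3=-1$.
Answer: $w(\xi, t) = \sin(2 \xi) \cos(2 t) -  \sin(3 \xi) \sin(3 t) + 2 \sin(4 \xi) \cos(4 t)$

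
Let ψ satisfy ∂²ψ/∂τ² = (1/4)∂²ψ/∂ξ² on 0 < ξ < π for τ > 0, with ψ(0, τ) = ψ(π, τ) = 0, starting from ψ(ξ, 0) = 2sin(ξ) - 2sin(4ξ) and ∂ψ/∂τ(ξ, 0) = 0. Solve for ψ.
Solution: Separating variables: ψ = Σ [A_n cos(ω_n τ) + B_n sin(ω_n τ)] sin(nξ), ω_n = n/2. From ICs: A_1=2, A_4=-2.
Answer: ψ(ξ, τ) = 2sin(ξ)cos(τ/2) - 2sin(4ξ)cos(2τ)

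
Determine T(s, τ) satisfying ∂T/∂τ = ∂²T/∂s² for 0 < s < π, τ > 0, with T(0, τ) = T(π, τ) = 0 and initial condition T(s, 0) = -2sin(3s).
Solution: Using separation of variables T = X(s)G(τ):
Eigenfunctions: sin(ns), n = 1, 2, 3, ...
General solution: T(s, τ) = Σ c_n sin(ns) exp(-n² τ)
Matching T(s,0) = -2sin(3s) term by term: c_3=-2.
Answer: T(s, τ) = -2exp(-9τ)sin(3s)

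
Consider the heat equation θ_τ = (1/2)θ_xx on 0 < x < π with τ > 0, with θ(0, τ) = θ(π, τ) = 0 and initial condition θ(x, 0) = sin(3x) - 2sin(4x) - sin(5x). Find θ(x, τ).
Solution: Using separation of variables θ = X(x)G(τ):
Eigenfunctions: sin(nx), n = 1, 2, 3, ...
General solution: θ(x, τ) = Σ c_n sin(nx) exp(-n² τ/2)
Matching θ(x,0) = sin(3x) - 2sin(4x) - sin(5x) term by term: c_3=1, c_4=-2, c_5=-1.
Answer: θ(x, τ) = -2exp(-8τ)sin(4x) + exp(-9τ/2)sin(3x) - exp(-25τ/2)sin(5x)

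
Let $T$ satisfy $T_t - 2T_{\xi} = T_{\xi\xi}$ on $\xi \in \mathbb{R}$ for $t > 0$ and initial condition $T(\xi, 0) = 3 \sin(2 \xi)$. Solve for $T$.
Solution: Change to a moving frame: let $\eta = \xi + 2t$, $\sigma = t$ and write $T(\xi,t) = u(\eta,\sigma)$.
By the chain rule $T_t = u_{\sigma} + 2u_{\eta}$, $T_{\xi} = u_{\eta}$, $T_{\xi\xi} = u_{\eta\eta}$.
Then $T_t - 2T_{\xi} = u_{\sigma}$: the advection term cancels and the PDE becomes the heat equation $u_{\sigma} = u_{\eta\eta}$ on $\eta \in \mathbb{R}$.
Initial data: $u(\eta,0) = T(\eta,0) = 3 \sin(2 \eta)$.
On $\eta \in \mathbb{R}$ each mode satisfies $(\sin(n\eta))'' = -n^2 \sin(n\eta)$, so $e^{-n^2\sigma} \sin(n\eta)$ solves the heat equation; by superposition $u(\eta,\sigma) = \sum c_n e^{-n^2\sigma} \sin(n\eta)$.
Reading off the coefficients: $c_2=3$, so $u(\eta,\sigma) = 3 e^{-4 \sigma} \sin(2 \eta)$.
Substituting back $\eta = \xi + 2t$, $\sigma = t$: $T(\xi,t) = u(\xi + 2t, t)$.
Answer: $T(\xi, t) = 3 e^{-4 t} \sin(2 \xi + 4 t)$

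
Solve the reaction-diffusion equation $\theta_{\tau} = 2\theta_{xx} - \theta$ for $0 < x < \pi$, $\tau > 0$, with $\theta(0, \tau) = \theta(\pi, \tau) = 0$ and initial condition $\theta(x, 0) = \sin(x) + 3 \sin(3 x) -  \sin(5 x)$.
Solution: Substitute $\theta = e^{-\tau}u$.
Then $\theta_{\tau} = e^{-\tau}(u_{\tau} - u)$, $\theta_{xx} = e^{-\tau}u_{xx}$; substituting and dividing by $e^{-\tau}$, the lower-order terms cancel: $u_{\tau} = 2u_{xx}$ (standard heat equation).
Data for $u$: $u(x,0) = \theta(x,0) = \sin(x) + 3 \sin(3 x) - \sin(5 x)$. The boundary conditions carry over: $u(0,\tau) = u(\pi,\tau) = 0$.
Separating variables: $u = \sum c_n e^{-2n^2\tau} \sin(nx)$. From $u(x,0) = \sin(x) + 3 \sin(3 x) - \sin(5 x)$: $c_1=1, c_3=3, c_5=-1$.
So $u(x,\tau) = e^{-2 \tau} \sin(x) + 3 e^{-18 \tau} \sin(3 x) - e^{-50 \tau} \sin(5 x)$, and $\theta(x,\tau) = e^{-\tau}u(x,\tau)$.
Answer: $\theta(x, \tau) = e^{-3 \tau} \sin(x) + 3 e^{-19 \tau} \sin(3 x) -  e^{-51 \tau} \sin(5 x)$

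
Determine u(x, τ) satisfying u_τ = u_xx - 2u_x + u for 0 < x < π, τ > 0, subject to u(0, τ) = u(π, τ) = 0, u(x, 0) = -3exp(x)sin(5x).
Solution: Substitute u = exp(x)w, i.e. w = exp(-x)u.
By the product rule, u_x = exp(x)(w_x + w), u_xx = exp(x)(w_xx + 2w_x + w), u_τ = exp(x)w_τ.
Substituting into the PDE and dividing by exp(x): w_τ = (w_xx + 2w_x + w) - 2(w_x + w) + w.
The lower-order terms cancel, leaving the standard heat equation w_τ = w_xx.
Initial data for w: w(x,0) = exp(-x)u(x,0) = -3sin(5x). The boundary conditions carry over: w(0,τ) = w(π,τ) = 0.
Solve for w:
  Using separation of variables w = X(x)T(τ):
  Eigenfunctions: sin(nx), n = 1, 2, 3, ...
  General solution: w(x, τ) = Σ c_n sin(nx) exp(-n² τ)
  Matching w(x,0) = -3sin(5x) term by term: c_5=-3.
Hence w(x,τ) = -3exp(-25τ)sin(5x).
Transform back: u(x,τ) = exp(x)w(x,τ).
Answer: u(x, τ) = -3exp(x)exp(-25τ)sin(5x)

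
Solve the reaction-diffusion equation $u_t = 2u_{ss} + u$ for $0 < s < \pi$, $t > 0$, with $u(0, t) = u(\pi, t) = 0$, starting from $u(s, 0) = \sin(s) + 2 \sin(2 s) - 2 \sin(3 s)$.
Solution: Substitute $u = e^{t}w$.
Then $u_t = e^{t}(w_t + w)$, $u_{ss} = e^{t}w_{ss}$; substituting and dividing by $e^{t}$, the lower-order terms cancel: $w_t = 2w_{ss}$ (standard heat equation).
Data for $w$: $w(s,0) = u(s,0) = \sin(s) + 2 \sin(2 s) - 2 \sin(3 s)$. The boundary conditions carry over: $w(0,t) = w(\pi,t) = 0$.
Separating variables: $w = \sum c_n e^{-2n^2t} \sin(ns)$. From $w(s,0) = \sin(s) + 2 \sin(2 s) - 2 \sin(3 s)$: $c_1=1, c_2=2, c_3=-2$.
So $w(s,t) = e^{-2 t} \sin(s) + 2 e^{-8 t} \sin(2 s) - 2 e^{-18 t} \sin(3 s)$, and $u(s,t) = e^{t}w(s,t)$.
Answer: $u(s, t) = e^{-t} \sin(s) + 2 e^{-7 t} \sin(2 s) - 2 e^{-17 t} \sin(3 s)$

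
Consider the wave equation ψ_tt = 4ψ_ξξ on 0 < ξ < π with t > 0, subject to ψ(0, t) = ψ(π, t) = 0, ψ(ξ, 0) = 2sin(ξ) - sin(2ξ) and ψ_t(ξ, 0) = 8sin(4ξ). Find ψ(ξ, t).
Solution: Separating variables: ψ = Σ [A_n cos(ω_n t) + B_n sin(ω_n t)] sin(nξ), ω_n = 2n. From ICs (B_n = velocity coefficient / ω_n): A_1=2, A_2=-1, B_4=1.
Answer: ψ(ξ, t) = sin(8t)sin(4ξ) + 2sin(ξ)cos(2t) - sin(2ξ)cos(4t)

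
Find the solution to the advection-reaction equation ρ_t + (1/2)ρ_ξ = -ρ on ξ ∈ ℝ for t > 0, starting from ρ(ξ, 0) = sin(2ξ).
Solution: Substitute ρ = exp(-t)u.
Then ρ_t = exp(-t)(u_t - u), ρ_ξ = exp(-t)u_ξ; substituting and dividing by exp(-t), the lower-order terms cancel: u_t + (1/2)u_ξ = 0 (standard advection equation).
Data for u: u(ξ,0) = ρ(ξ,0) = sin(2ξ).
By characteristics (dξ/dt = 1/2), u(ξ,t) = f(ξ - (1/2)t) with f = u(·, 0).
So u(ξ,t) = -sin(t - 2ξ), and ρ(ξ,t) = exp(-t)u(ξ,t).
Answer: ρ(ξ, t) = -exp(-t)sin(t - 2ξ)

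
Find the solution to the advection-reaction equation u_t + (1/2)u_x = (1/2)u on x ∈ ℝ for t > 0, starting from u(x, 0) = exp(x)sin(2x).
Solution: Substitute u = exp(x)w, i.e. w = exp(-x)u.
By the product rule, u_x = exp(x)(w_x + w), u_t = exp(x)w_t.
Substituting into the PDE and dividing by exp(x): w_t + (1/2)(w_x + w) = (1/2)w.
The lower-order terms cancel, leaving the standard advection equation w_t + (1/2)w_x = 0.
Initial data for w: w(x,0) = exp(-x)u(x,0) = sin(2x).
Solve for w:
  By method of characteristics (waves move right with speed 1/2):
  Along characteristics x - (1/2)t = const, w is constant, so w(x,t) = f(x - (1/2)t) with f = w(·, 0).
Hence w(x,t) = -sin(t - 2x).
Transform back: u(x,t) = exp(x)w(x,t).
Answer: u(x, t) = -exp(x)sin(t - 2x)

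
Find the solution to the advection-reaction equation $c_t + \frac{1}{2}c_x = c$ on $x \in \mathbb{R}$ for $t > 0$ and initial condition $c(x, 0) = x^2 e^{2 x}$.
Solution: Substitute $c = e^{2x}u$, i.e. $u = e^{-2x}c$.
By the product rule, $c_x = e^{2x}(u_x + 2u)$, $c_t = e^{2x}u_t$.
Substituting into the PDE and dividing by $e^{2x}$: $u_t + \frac{1}{2}(u_x + 2u) = u$.
The lower-order terms cancel, leaving the standard advection equation $u_t + \frac{1}{2}u_x = 0$.
Initial data for $u$: $u(x,0) = e^{-2x}c(x,0) = x^2$.
Solve for $u$:
  By method of characteristics (waves move right with speed 1/2):
  Along characteristics $x - \frac{1}{2}t =$ const, $u$ is constant, so $u(x,t) = f(x - \frac{1}{2}t)$ with $f = u( \cdot , 0)$.
Hence $u(x,t) = \frac{1}{4} t^2 - t x + x^2$.
Transform back: $c(x,t) = e^{2x}u(x,t)$.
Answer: $c(x, t) = \frac{1}{4} t^2 e^{2 x} -  t x e^{2 x} + x^2 e^{2 x}$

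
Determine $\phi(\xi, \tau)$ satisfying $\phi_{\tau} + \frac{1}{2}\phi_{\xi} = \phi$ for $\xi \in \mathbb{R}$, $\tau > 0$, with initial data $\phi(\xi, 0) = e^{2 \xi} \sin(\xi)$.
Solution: Substitute $\phi = e^{2\xi}u$.
Then $\phi_{\xi} = e^{2\xi}(u_{\xi} + 2u)$, $\phi_{\tau} = e^{2\xi}u_{\tau}$; substituting and dividing by $e^{2\xi}$, the lower-order terms cancel: $u_{\tau} + \frac{1}{2}u_{\xi} = 0$ (standard advection equation).
Data for $u$: $u(\xi,0) = e^{-2\xi}\phi(\xi,0) = \sin(\xi)$.
By characteristics ($d\xi/d\tau = 1/2$), $u(\xi,\tau) = f(\xi - \frac{1}{2}\tau)$ with $f = u( \cdot , 0)$.
So $u(\xi,\tau) = \sin(\xi - \tau/2)$, and $\phi(\xi,\tau) = e^{2\xi}u(\xi,\tau)$.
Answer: $\phi(\xi, \tau) = - e^{2 \xi} \sin(\tau/2 - \xi)$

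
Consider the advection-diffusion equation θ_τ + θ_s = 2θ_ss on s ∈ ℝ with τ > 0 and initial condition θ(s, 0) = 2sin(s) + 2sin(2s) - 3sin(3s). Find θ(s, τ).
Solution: Change to a moving frame: let η = s - τ, σ = τ and write θ(s,τ) = u(η,σ).
By the chain rule θ_τ = u_σ - u_η, θ_s = u_η, θ_ss = u_ηη.
Then θ_τ + θ_s = u_σ: the advection term cancels and the PDE becomes the heat equation u_σ = 2u_ηη on η ∈ ℝ.
Initial data: u(η,0) = θ(η,0) = 2sin(η) + 2sin(2η) - 3sin(3η).
On η ∈ ℝ each mode satisfies (sin(nη))″ = -n² sin(nη), so exp(-2n²σ) sin(nη) solves the heat equation; by superposition u(η,σ) = Σ c_n exp(-2n²σ) sin(nη).
Reading off the coefficients: c_1=2, c_2=2, c_3=-3, so u(η,σ) = 2exp(-2σ)sin(η) + 2exp(-8σ)sin(2η) - 3exp(-18σ)sin(3η).
Substituting back η = s - τ, σ = τ: θ(s,τ) = u(s - τ, τ).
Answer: θ(s, τ) = 2exp(-2τ)sin(s - τ) + 2exp(-8τ)sin(2s - 2τ) - 3exp(-18τ)sin(3s - 3τ)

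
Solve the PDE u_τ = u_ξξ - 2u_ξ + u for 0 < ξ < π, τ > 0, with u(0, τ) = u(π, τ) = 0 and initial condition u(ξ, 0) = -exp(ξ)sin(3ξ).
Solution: Substitute u = exp(ξ)w.
Then u_ξ = exp(ξ)(w_ξ + w), u_ξξ = exp(ξ)(w_ξξ + 2w_ξ + w), u_τ = exp(ξ)w_τ; substituting and dividing by exp(ξ), the lower-order terms cancel: w_τ = w_ξξ (standard heat equation).
Data for w: w(ξ,0) = exp(-ξ)u(ξ,0) = -sin(3ξ). The boundary conditions carry over: w(0,τ) = w(π,τ) = 0.
Separating variables: w = Σ c_n exp(-n²τ) sin(nξ). From w(ξ,0) = -sin(3ξ): c_3=-1.
So w(ξ,τ) = -exp(-9τ)sin(3ξ), and u(ξ,τ) = exp(ξ)w(ξ,τ).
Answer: u(ξ, τ) = -exp(ξ)exp(-9τ)sin(3ξ)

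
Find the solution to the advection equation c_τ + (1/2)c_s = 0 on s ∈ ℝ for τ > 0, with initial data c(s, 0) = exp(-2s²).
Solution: By characteristics (ds/dτ = 1/2), c(s,τ) = f(s - (1/2)τ) with f = c(·, 0).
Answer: c(s, τ) = exp(-2(s - τ/2)²)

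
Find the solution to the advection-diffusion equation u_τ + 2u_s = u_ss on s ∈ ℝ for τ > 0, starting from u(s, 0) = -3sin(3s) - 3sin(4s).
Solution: Moving frame: η = s - 2τ, σ = τ, u = w(η,σ), so u_τ = w_σ - 2w_η and u_ss = w_ηη.
Hence u_τ + 2u_s = w_σ and the PDE becomes the heat equation w_σ = w_ηη on η ∈ ℝ.
Initial data: w(η,0) = u(η,0) = -3sin(3η) - 3sin(4η). Each mode sin(nη) decays as exp(-n²σ) on ℝ, so w(η,σ) = Σ c_n exp(-n²σ) sin(nη) with c_3=-3, c_4=-3: w(η,σ) = -3exp(-9σ)sin(3η) - 3exp(-16σ)sin(4η).
Substituting back: u(s,τ) = w(s - 2τ, τ).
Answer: u(s, τ) = -3exp(-9τ)sin(3s - 6τ) - 3exp(-16τ)sin(4s - 8τ)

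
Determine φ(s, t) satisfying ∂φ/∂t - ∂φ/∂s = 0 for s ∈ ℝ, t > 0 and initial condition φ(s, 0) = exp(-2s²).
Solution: By characteristics (ds/dt = -1), φ(s,t) = f(s + t) with f = φ(·, 0).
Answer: φ(s, t) = exp(-2(s + t)²)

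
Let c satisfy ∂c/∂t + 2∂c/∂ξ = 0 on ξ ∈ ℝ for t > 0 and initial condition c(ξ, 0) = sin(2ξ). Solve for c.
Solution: By characteristics (dξ/dt = 2), c(ξ,t) = f(ξ - 2t) with f = c(·, 0).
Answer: c(ξ, t) = -sin(4t - 2ξ)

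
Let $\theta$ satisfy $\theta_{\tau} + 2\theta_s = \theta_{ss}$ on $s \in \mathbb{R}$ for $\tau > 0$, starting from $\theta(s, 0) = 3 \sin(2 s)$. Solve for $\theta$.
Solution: Change to a moving frame: let $\eta = s - 2\tau$, $\sigma = \tau$ and write $\theta(s,\tau) = u(\eta,\sigma)$.
By the chain rule $\theta_{\tau} = u_{\sigma} - 2u_{\eta}$, $\theta_s = u_{\eta}$, $\theta_{ss} = u_{\eta\eta}$.
Then $\theta_{\tau} + 2\theta_s = u_{\sigma}$: the advection term cancels and the PDE becomes the heat equation $u_{\sigma} = u_{\eta\eta}$ on $\eta \in \mathbb{R}$.
Initial data: $u(\eta,0) = \theta(\eta,0) = 3 \sin(2 \eta)$.
On $\eta \in \mathbb{R}$ each mode satisfies $(\sin(n\eta))'' = -n^2 \sin(n\eta)$, so $e^{-n^2\sigma} \sin(n\eta)$ solves the heat equation; by superposition $u(\eta,\sigma) = \sum c_n e^{-n^2\sigma} \sin(n\eta)$.
Reading off the coefficients: $c_2=3$, so $u(\eta,\sigma) = 3 e^{-4 \sigma} \sin(2 \eta)$.
Substituting back $\eta = s - 2\tau$, $\sigma = \tau$: $\theta(s,\tau) = u(s - 2\tau, \tau)$.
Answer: $\theta(s, \tau) = -3 e^{-4 \tau} \sin(4 \tau - 2 s)$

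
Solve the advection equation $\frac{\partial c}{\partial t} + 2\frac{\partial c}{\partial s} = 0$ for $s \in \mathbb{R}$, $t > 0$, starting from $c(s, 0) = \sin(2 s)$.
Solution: By characteristics ($ds/dt = 2$), $c(s,t) = f(s - 2t)$ with $f = c( \cdot , 0)$.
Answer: $c(s, t) = \sin(2 s - 4 t)$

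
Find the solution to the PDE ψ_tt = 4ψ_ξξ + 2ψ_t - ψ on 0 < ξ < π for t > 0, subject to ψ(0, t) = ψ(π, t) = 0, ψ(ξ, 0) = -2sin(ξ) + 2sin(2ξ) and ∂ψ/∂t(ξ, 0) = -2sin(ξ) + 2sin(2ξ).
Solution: Substitute ψ = exp(t)u, i.e. u = exp(-t)ψ.
By the product rule, ψ_t = exp(t)(u_t + u), ψ_tt = exp(t)(u_tt + 2u_t + u), ψ_ξξ = exp(t)u_ξξ.
Substituting into the PDE and dividing by exp(t): u_tt + 2u_t + u = 4u_ξξ + 2(u_t + u) - u.
The lower-order terms cancel, leaving the standard wave equation u_tt = 4u_ξξ.
Initial data for u: u(ξ,0) = ψ(ξ,0) = -2sin(ξ) + 2sin(2ξ); u_t(ξ,0) = ψ_t(ξ,0) - ψ(ξ,0) = 0. The boundary conditions carry over: u(0,t) = u(π,t) = 0.
Solve for u:
  Using separation of variables u = X(ξ)T(t):
  Eigenfunctions: sin(nξ), n = 1, 2, 3, ...
  General solution: u(ξ, t) = Σ [A_n cos(2n t) + B_n sin(2n t)] sin(nξ)
  From u(ξ,0) = -2sin(ξ) + 2sin(2ξ): A_1=-2, A_2=2. From u_t(ξ,0) = 0: all B_n = 0.
Hence u(ξ,t) = -2sin(ξ)cos(2t) + 2sin(2ξ)cos(4t).
Transform back: ψ(ξ,t) = exp(t)u(ξ,t).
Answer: ψ(ξ, t) = -2exp(t)sin(ξ)cos(2t) + 2exp(t)sin(2ξ)cos(4t)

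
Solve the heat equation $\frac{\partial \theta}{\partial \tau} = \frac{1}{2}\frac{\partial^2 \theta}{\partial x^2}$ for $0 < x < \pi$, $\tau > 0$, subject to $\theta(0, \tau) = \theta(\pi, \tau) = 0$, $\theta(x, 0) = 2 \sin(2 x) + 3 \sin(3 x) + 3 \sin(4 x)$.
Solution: Separating variables: $\theta = \sum c_n e^{-n^2\tau/2} \sin(nx)$. From $\theta(x,0) = 2 \sin(2 x) + 3 \sin(3 x) + 3 \sin(4 x)$: $c_2=2, c_3=3, c_4=3$.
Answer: $\theta(x, \tau) = 2 e^{-2 \tau} \sin(2 x) + 3 e^{-8 \tau} \sin(4 x) + 3 e^{-9 \tau/2} \sin(3 x)$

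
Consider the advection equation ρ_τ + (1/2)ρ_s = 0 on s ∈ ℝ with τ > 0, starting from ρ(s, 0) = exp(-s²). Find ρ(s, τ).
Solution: By characteristics (ds/dτ = 1/2), ρ(s,τ) = f(s - (1/2)τ) with f = ρ(·, 0).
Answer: ρ(s, τ) = exp(-(s - τ/2)²)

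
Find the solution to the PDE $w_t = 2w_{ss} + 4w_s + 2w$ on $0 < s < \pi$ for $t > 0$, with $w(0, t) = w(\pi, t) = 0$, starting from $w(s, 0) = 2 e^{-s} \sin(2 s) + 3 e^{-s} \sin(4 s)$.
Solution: Substitute $w = e^{-s}u$.
Then $w_s = e^{-s}(u_s - u)$, $w_{ss} = e^{-s}(u_{ss} - 2u_s + u)$, $w_t = e^{-s}u_t$; substituting and dividing by $e^{-s}$, the lower-order terms cancel: $u_t = 2u_{ss}$ (standard heat equation).
Data for $u$: $u(s,0) = e^{s}w(s,0) = 2 \sin(2 s) + 3 \sin(4 s)$. The boundary conditions carry over: $u(0,t) = u(\pi,t) = 0$.
Separating variables: $u = \sum c_n e^{-2n^2t} \sin(ns)$. From $u(s,0) = 2 \sin(2 s) + 3 \sin(4 s)$: $c_2=2, c_4=3$.
So $u(s,t) = 2 e^{-8 t} \sin(2 s) + 3 e^{-32 t} \sin(4 s)$, and $w(s,t) = e^{-s}u(s,t)$.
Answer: $w(s, t) = 2 e^{-s} e^{-8 t} \sin(2 s) + 3 e^{-s} e^{-32 t} \sin(4 s)$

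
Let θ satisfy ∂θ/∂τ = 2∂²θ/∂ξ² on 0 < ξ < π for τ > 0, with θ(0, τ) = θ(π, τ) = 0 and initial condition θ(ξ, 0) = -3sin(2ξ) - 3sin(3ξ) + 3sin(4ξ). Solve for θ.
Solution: Separating variables: θ = Σ c_n exp(-2n²τ) sin(nξ). From θ(ξ,0) = -3sin(2ξ) - 3sin(3ξ) + 3sin(4ξ): c_2=-3, c_3=-3, c_4=3.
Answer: θ(ξ, τ) = -3exp(-8τ)sin(2ξ) - 3exp(-18τ)sin(3ξ) + 3exp(-32τ)sin(4ξ)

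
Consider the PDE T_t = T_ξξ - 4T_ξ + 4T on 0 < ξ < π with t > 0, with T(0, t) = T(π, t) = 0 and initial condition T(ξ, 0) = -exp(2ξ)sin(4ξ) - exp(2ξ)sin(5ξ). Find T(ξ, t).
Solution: Substitute T = exp(2ξ)u, i.e. u = exp(-2ξ)T.
By the product rule, T_ξ = exp(2ξ)(u_ξ + 2u), T_ξξ = exp(2ξ)(u_ξξ + 4u_ξ + 4u), T_t = exp(2ξ)u_t.
Substituting into the PDE and dividing by exp(2ξ): u_t = (u_ξξ + 4u_ξ + 4u) - 4(u_ξ + 2u) + 4u.
The lower-order terms cancel, leaving the standard heat equation u_t = u_ξξ.
Initial data for u: u(ξ,0) = exp(-2ξ)T(ξ,0) = -sin(4ξ) - sin(5ξ). The boundary conditions carry over: u(0,t) = u(π,t) = 0.
Solve for u:
  Using separation of variables u = X(ξ)G(t):
  Eigenfunctions: sin(nξ), n = 1, 2, 3, ...
  General solution: u(ξ, t) = Σ c_n sin(nξ) exp(-n² t)
  Matching u(ξ,0) = -sin(4ξ) - sin(5ξ) term by term: c_4=-1, c_5=-1.
Hence u(ξ,t) = -exp(-16t)sin(4ξ) - exp(-25t)sin(5ξ).
Transform back: T(ξ,t) = exp(2ξ)u(ξ,t).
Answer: T(ξ, t) = -exp(-16t)exp(2ξ)sin(4ξ) - exp(-25t)exp(2ξ)sin(5ξ)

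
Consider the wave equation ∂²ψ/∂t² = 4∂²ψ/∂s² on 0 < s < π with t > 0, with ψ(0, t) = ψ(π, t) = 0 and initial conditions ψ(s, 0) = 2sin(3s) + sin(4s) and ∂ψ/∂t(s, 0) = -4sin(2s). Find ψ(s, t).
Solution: Separating variables: ψ = Σ [A_n cos(ω_n t) + B_n sin(ω_n t)] sin(ns), ω_n = 2n. From ICs (B_n = velocity coefficient / ω_n): A_3=2, A_4=1, B_2=-1.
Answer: ψ(s, t) = -sin(2s)sin(4t) + 2sin(3s)cos(6t) + sin(4s)cos(8t)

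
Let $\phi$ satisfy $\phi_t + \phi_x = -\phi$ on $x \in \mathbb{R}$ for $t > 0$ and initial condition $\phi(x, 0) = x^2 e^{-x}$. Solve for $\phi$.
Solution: Substitute $\phi = e^{-x}u$, i.e. $u = e^{x}\phi$.
By the product rule, $\phi_x = e^{-x}(u_x - u)$, $\phi_t = e^{-x}u_t$.
Substituting into the PDE and dividing by $e^{-x}$: $u_t + (u_x - u) = -u$.
The lower-order terms cancel, leaving the standard advection equation $u_t + u_x = 0$.
Initial data for $u$: $u(x,0) = e^{x}\phi(x,0) = x^2$.
Solve for $u$:
  By method of characteristics (waves move right with speed 1):
  Along characteristics $x - t =$ const, $u$ is constant, so $u(x,t) = f(x - t)$ with $f = u( \cdot , 0)$.
Hence $u(x,t) = t^2 - 2 t x + x^2$.
Transform back: $\phi(x,t) = e^{-x}u(x,t)$.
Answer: $\phi(x, t) = t^2 e^{-x} - 2 t x e^{-x} + x^2 e^{-x}$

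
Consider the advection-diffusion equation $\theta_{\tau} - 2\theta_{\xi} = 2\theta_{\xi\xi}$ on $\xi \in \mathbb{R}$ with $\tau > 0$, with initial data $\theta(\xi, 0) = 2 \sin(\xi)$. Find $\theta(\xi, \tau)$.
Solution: Moving frame: $\eta = \xi + 2\tau$, $\sigma = \tau$, $\theta = u(\eta,\sigma)$, so $\theta_{\tau} = u_{\sigma} + 2u_{\eta}$ and $\theta_{\xi\xi} = u_{\eta\eta}$.
Hence $\theta_{\tau} - 2\theta_{\xi} = u_{\sigma}$ and the PDE becomes the heat equation $u_{\sigma} = 2u_{\eta\eta}$ on $\eta \in \mathbb{R}$.
Initial data: $u(\eta,0) = \theta(\eta,0) = 2 \sin(\eta)$. Each mode $\sin(n\eta)$ decays as $e^{-2n^2\sigma}$ on $\mathbb{R}$, so $u(\eta,\sigma) = \sum c_n e^{-2n^2\sigma} \sin(n\eta)$ with $c_1=2$: $u(\eta,\sigma) = 2 e^{-2 \sigma} \sin(\eta)$.
Substituting back: $\theta(\xi,\tau) = u(\xi + 2\tau, \tau)$.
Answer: $\theta(\xi, \tau) = 2 e^{-2 \tau} \sin(2 \tau + \xi)$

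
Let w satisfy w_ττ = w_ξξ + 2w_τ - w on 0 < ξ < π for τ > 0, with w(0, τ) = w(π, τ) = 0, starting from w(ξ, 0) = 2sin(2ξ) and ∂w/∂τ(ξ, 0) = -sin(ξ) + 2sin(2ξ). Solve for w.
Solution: Substitute w = exp(τ)u, i.e. u = exp(-τ)w.
By the product rule, w_τ = exp(τ)(u_τ + u), w_ττ = exp(τ)(u_ττ + 2u_τ + u), w_ξξ = exp(τ)u_ξξ.
Substituting into the PDE and dividing by exp(τ): u_ττ + 2u_τ + u = u_ξξ + 2(u_τ + u) - u.
The lower-order terms cancel, leaving the standard wave equation u_ττ = u_ξξ.
Initial data for u: u(ξ,0) = w(ξ,0) = 2sin(2ξ); u_τ(ξ,0) = w_τ(ξ,0) - w(ξ,0) = -sin(ξ). The boundary conditions carry over: u(0,τ) = u(π,τ) = 0.
Solve for u:
  Using separation of variables u = X(ξ)T(τ):
  Eigenfunctions: sin(nξ), n = 1, 2, 3, ...
  General solution: u(ξ, τ) = Σ [A_n cos(n τ) + B_n sin(n τ)] sin(nξ)
  From u(ξ,0) = 2sin(2ξ): A_2=2. From u_τ(ξ,0) = -sin(ξ), using u_τ(ξ,0) = Σ ω_n B_n sin(nξ) with ω_n = n: B_1 = (-1)/1 = -1.
Hence u(ξ,τ) = -sin(ξ)sin(τ) + 2sin(2ξ)cos(2τ).
Transform back: w(ξ,τ) = exp(τ)u(ξ,τ).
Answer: w(ξ, τ) = -exp(τ)sin(ξ)sin(τ) + 2exp(τ)sin(2ξ)cos(2τ)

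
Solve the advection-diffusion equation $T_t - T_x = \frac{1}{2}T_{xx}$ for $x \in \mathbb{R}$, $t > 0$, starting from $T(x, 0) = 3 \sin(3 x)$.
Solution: Moving frame: $\eta = x + t$, $\sigma = t$, $T = u(\eta,\sigma)$, so $T_t = u_{\sigma} + u_{\eta}$ and $T_{xx} = u_{\eta\eta}$.
Hence $T_t - T_x = u_{\sigma}$ and the PDE becomes the heat equation $u_{\sigma} = \frac{1}{2}u_{\eta\eta}$ on $\eta \in \mathbb{R}$.
Initial data: $u(\eta,0) = T(\eta,0) = 3 \sin(3 \eta)$. Each mode $\sin(n\eta)$ decays as $e^{-n^2\sigma/2}$ on $\mathbb{R}$, so $u(\eta,\sigma) = \sum c_n e^{-n^2\sigma/2} \sin(n\eta)$ with $c_3=3$: $u(\eta,\sigma) = 3 e^{-9 \sigma/2} \sin(3 \eta)$.
Substituting back: $T(x,t) = u(x + t, t)$.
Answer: $T(x, t) = 3 e^{-9 t/2} \sin(3 t + 3 x)$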